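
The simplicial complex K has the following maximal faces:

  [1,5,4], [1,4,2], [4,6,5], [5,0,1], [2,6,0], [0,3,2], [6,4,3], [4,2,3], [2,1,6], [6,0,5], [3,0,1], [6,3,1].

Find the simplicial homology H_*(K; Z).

H_0 ≅ Z,  H_1 ≅ Z/2Z,  H_2 = 0.

We work with the vertex ordering 0 < 1 < 2 < 3 < 4 < 5 < 6. The simplices of K, each written with vertices in increasing order, are:

  0-simplices (7): [0], [1], [2], [3], [4], [5], [6]
  1-simplices (18): [0,1], [0,2], [0,3], [0,5], [0,6], [1,2], [1,3], [1,4], [1,5], [1,6], [2,3], [2,4], [2,6], [3,4], [3,6], [4,5], [4,6], [5,6]
  2-simplices (12): [0,1,3], [0,1,5], [0,2,3], [0,2,6], [0,5,6], [1,2,4], [1,2,6], [1,3,6], [1,4,5], [2,3,4], [3,4,6], [4,5,6]

giving chain groups C_0 ≅ Z^7, C_1 ≅ Z^18, C_2 ≅ Z^12.

The boundary map ∂_1: C_1 → C_0 sends each edge [p,q] (with p < q) to q − p. For instance
  ∂[4,5] = [5] − [4].
The resulting 7×18 matrix has rank 6, and its Smith normal form has invariant factors (1,1,1,1,1,1).

The boundary map ∂_2: C_2 → C_1 acts by ∂[p,q,r] = [q,r] − [p,r] + [p,q]. For instance
  ∂[0,2,3] = [2,3] − [0,3] + [0,2],
  ∂[1,2,4] = [2,4] − [1,4] + [1,2].
The 18×12 boundary matrix has rank 12 and Smith normal form diag(1,1,1,1,1,1,1,1,1,1,1,2).

From H_k ≅ ker(∂_k) / im(∂_{k+1}) we obtain:

  H_0: rank C_0 − rank ∂_1 = 7 − 6 = 1, and the invariant factors of ∂_1 are all 1, so H_0 = Z.
  H_1: rank ker ∂_1 − rank ∂_2 = (18 − 6) − 12 = 0, and ∂_2 has invariant factor 2 > 1, so H_1 = Z/2Z.
  H_2: rank ker ∂_2 − rank ∂_3 = (12 − 12) − 0 = 0, and there is no ∂_3, so H_2 = 0.

As a check, the Euler characteristic is 7 − 18 + 12 = 1, which agrees with 1 − 0 + 0 = 1.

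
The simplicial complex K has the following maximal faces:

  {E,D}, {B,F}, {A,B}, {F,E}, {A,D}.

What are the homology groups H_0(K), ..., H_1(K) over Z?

K has 5 vertices, 5 edges.
rank ∂_0 = 0, rank ∂_1 = 4 ⇒ b_0 = 5 − 0 − 4 = 1; all invariant factors of ∂_1 are 1 so no torsion. So H_0 ≅ Z.
rank ∂_1 = 4, rank ∂_2 = 0 ⇒ b_1 = 5 − 4 − 0 = 1. So H_1 ≅ Z.

H_0 = Z,  H_1 = Z.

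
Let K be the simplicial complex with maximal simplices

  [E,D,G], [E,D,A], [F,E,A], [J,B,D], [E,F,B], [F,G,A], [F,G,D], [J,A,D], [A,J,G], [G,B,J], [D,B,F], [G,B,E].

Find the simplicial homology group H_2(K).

H_2 ≅ 0.

K has 7 vertices, 18 edges, 12 triangles.
rank ∂_2 = 12, rank ∂_3 = 0 ⇒ b_2 = 12 − 12 − 0 = 0. So H_2 = 0.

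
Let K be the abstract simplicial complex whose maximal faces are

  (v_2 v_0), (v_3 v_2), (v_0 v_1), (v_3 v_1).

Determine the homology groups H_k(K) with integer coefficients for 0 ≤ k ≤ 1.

H_0 = Z,  H_1 = Z.

We work with the vertex ordering v_0 < v_1 < v_2 < v_3. The simplices of K, each written with vertices in increasing order, are:

  0-simplices (4): [v_0], [v_1], [v_2], [v_3]
  1-simplices (4): [v_0,v_1], [v_0,v_2], [v_1,v_3], [v_2,v_3]

Hence C_0 ≅ Z^4, C_1 ≅ Z^4.

The boundary map ∂_1: C_1 → C_0 sends each edge [p,q] (with p < q) to q − p.
The 4×4 boundary matrix has rank 3 and Smith normal form diag(1,1,1).

From H_k ≅ ker(∂_k) / im(∂_{k+1}) we obtain:

  H_0: rank C_0 − rank ∂_1 = 4 − 3 = 1, and the invariant factors of ∂_1 are all 1, so H_0 ≅ Z.
  H_1: rank ker ∂_1 − rank ∂_2 = (4 − 3) − 0 = 1, and there is no ∂_2, so H_1 ≅ Z.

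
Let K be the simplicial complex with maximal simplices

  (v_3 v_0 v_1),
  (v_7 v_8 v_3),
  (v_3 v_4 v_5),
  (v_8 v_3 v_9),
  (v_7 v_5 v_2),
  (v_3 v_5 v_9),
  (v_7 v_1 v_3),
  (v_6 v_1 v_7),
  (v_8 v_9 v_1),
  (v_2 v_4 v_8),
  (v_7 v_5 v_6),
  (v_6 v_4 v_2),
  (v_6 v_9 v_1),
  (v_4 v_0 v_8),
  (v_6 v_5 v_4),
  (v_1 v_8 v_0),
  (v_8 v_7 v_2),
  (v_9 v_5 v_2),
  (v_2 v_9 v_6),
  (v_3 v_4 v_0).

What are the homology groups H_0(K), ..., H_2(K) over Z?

We work with the vertex ordering v_0 < v_1 < v_2 < v_3 < v_4 < v_5 < v_6 < v_7 < v_8 < v_9. The simplices of K, each written with vertices in increasing order, are:

  0-simplices (10): [v_0], [v_1], [v_2], [v_3], [v_4], [v_5], [v_6], [v_7], [v_8], [v_9]
  1-simplices (30): (30 of them)
  2-simplices (20): (20 of them)

Hence C_0 ≅ Z^10, C_1 ≅ Z^30, C_2 ≅ Z^20.

Boundary ∂_1: C_1 → C_0 sends each edge [p,q] (with p < q) to q − p. For instance
  ∂[v_3,v_5] = [v_5] − [v_3].
The resulting 10×30 matrix has rank 9, and its Smith normal form has invariant factors (1,1,1,1,1,1,1,1,1).

∂_2: C_2 → C_1 acts by ∂[p,q,r] = [q,r] − [p,r] + [p,q]. For instance
  ∂[v_1,v_3,v_7] = [v_3,v_7] − [v_1,v_7] + [v_1,v_3],
  ∂[v_1,v_6,v_7] = [v_6,v_7] − [v_1,v_7] + [v_1,v_6].
As a 30×20 matrix over Z this has rank 20, with invariant factors (1,1,1,1,1,1,1,1,1,1,1,1,1,1,1,1,1,1,1,2).

From H_k ≅ ker(∂_k) / im(∂_{k+1}) we obtain:

  H_0: rank C_0 − rank ∂_1 = 10 − 9 = 1, and the invariant factors of ∂_1 are all 1, so H_0 = Z.
  H_1: rank ker ∂_1 − rank ∂_2 = (30 − 9) − 20 = 1, and ∂_2 has invariant factor 2 > 1, so H_1 = Z ⊕ Z/2Z.
  H_2: rank ker ∂_2 − rank ∂_3 = (20 − 20) − 0 = 0, and there is no ∂_3, so H_2 = 0.

As a check, the Euler characteristic is 10 − 30 + 20 = 0, which agrees with 1 − 1 + 0 = 0.
(K is a triangulation of the Klein bottle.)

H_0 ≅ Z,  H_1 ≅ Z ⊕ Z/2Z,  H_2 = 0.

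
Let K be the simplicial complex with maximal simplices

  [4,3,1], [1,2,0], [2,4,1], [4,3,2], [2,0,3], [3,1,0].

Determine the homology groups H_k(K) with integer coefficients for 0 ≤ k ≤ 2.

H_0 ≅ Z,  H_1 = 0,  H_2 ≅ Z.

Fix the vertex order 0 < 1 < 2 < 3 < 4 and write every simplex with vertices in increasing order. Then dim K = 2 and the simplices of K are:

  0-simplices (5): [0], [1], [2], [3], [4]
  1-simplices (9): [0,1], [0,2], [0,3], [1,2], [1,3], [1,4], [2,3], [2,4], [3,4]
  2-simplices (6): [0,1,2], [0,1,3], [0,2,3], [1,2,4], [1,3,4], [2,3,4]

so the chain groups are C_0 ≅ Z^5, C_1 ≅ Z^9, C_2 ≅ Z^6.

The boundary map ∂_1: C_1 → C_0 maps an edge to its endpoints' difference, ∂[p,q] = q − p.
As a 5×9 matrix over Z this has rank 4, with invariant factors (1,1,1,1).

The boundary map ∂_2: C_2 → C_1 maps a triangle to the signed sum of its edges. For instance
  ∂[0,1,3] = [1,3] − [0,3] + [0,1],
  ∂[0,2,3] = [2,3] − [0,3] + [0,2].
The 9×6 boundary matrix has rank 5 and Smith normal form diag(1,1,1,1,1).

Computing H_k = (kernel of ∂_k) / (image of ∂_{k+1}):

  H_0: rank C_0 − rank ∂_1 = 5 − 4 = 1, and the invariant factors of ∂_1 are all 1, so H_0 ≅ Z.
  H_1: rank ker ∂_1 − rank ∂_2 = (9 − 4) − 5 = 0, and the invariant factors of ∂_2 are all 1, so H_1 ≅ 0.
  H_2: rank ker ∂_2 − rank ∂_3 = (6 − 5) − 0 = 1, and there is no ∂_3, so H_2 ≅ Z.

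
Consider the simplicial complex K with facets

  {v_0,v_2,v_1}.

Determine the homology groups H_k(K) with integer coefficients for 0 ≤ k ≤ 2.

We work with the vertex ordering v_0 < v_1 < v_2. The simplices of K, each written with vertices in increasing order, are:

  0-simplices (3): [v_0], [v_1], [v_2]
  1-simplices (3): [v_0,v_1], [v_0,v_2], [v_1,v_2]
  2-simplices (1): [v_0,v_1,v_2]

giving chain groups C_0 ≅ Z^3, C_1 ≅ Z^3, C_2 ≅ Z^1.

Boundary ∂_1: C_1 → C_0 is given by ∂[p,q] = [q] − [p].
The 3×3 boundary matrix has rank 2 and Smith normal form diag(1,1).

Boundary ∂_2: C_2 → C_1 maps a triangle to the signed sum of its edges. For instance
  ∂[v_0,v_1,v_2] = [v_1,v_2] − [v_0,v_2] + [v_0,v_1].
The resulting 3×1 matrix has rank 1, and its Smith normal form has invariant factors (1).

Computing H_k = (kernel of ∂_k) / (image of ∂_{k+1}):

  H_0: rank C_0 − rank ∂_1 = 3 − 2 = 1, and the invariant factors of ∂_1 are all 1, so H_0 = Z.
  H_1: rank ker ∂_1 − rank ∂_2 = (3 − 2) − 1 = 0, and the invariant factors of ∂_2 are all 1, so H_1 = 0.
  H_2: rank ker ∂_2 − rank ∂_3 = (1 − 1) − 0 = 0, and there is no ∂_3, so H_2 = 0.

As a check, the Euler characteristic is 3 − 3 + 1 = 1, which agrees with 1 − 0 + 0 = 1.

H_0 ≅ Z,  H_1 = 0,  H_2 = 0.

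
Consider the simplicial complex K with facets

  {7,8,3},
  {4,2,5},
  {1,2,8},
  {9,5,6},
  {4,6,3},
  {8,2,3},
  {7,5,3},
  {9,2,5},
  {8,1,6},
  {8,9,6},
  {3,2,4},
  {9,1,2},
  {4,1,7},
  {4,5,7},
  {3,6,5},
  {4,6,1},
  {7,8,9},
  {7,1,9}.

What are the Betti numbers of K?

We work with the vertex ordering 1 < 2 < 3 < 4 < 5 < 6 < 7 < 8 < 9. The simplices of K, each written with vertices in increasing order, are:

  0-simplices (9): [1], [2], [3], [4], [5], [6], [7], [8], [9]
  1-simplices (27): (27 of them)
  2-simplices (18): [1,2,8], [1,2,9], [1,4,6], [1,4,7], [1,6,8], [1,7,9], [2,3,4], [2,3,8], [2,4,5], [2,5,9], [3,4,6], [3,5,6], [3,5,7], [3,7,8], [4,5,7], [5,6,9], [6,8,9], [7,8,9]

giving chain groups C_0 ≅ Z^9, C_1 ≅ Z^27, C_2 ≅ Z^18.

Boundary ∂_1: C_1 → C_0 sends each edge [p,q] (with p < q) to q − p.
The resulting 9×27 matrix has rank 8, and its Smith normal form has invariant factors (1,1,1,1,1,1,1,1).

Boundary ∂_2: C_2 → C_1 acts by ∂[p,q,r] = [q,r] − [p,r] + [p,q]. For instance
  ∂[1,2,8] = [2,8] − [1,8] + [1,2],
  ∂[1,7,9] = [7,9] − [1,9] + [1,7].
This gives a 27×18 integer matrix of rank 18; reducing to Smith normal form yields diagonal entries (1,1,1,1,1,1,1,1,1,1,1,1,1,1,1,1,1,2).

Reading off H_k = ker ∂_k / im ∂_{k+1}:

  H_0: rank C_0 − rank ∂_1 = 9 − 8 = 1, and the invariant factors of ∂_1 are all 1, so H_0 ≅ Z.
  H_1: rank ker ∂_1 − rank ∂_2 = (27 − 8) − 18 = 1, and ∂_2 has invariant factor 2 > 1, so H_1 ≅ Z ⊕ Z/2.
  H_2: rank ker ∂_2 − rank ∂_3 = (18 − 18) − 0 = 0, and there is no ∂_3, so H_2 ≅ 0.

Hence the Betti numbers are b_0 = 1, b_1 = 1, b_2 = 0.

b_0 = 1, b_1 = 1, b_2 = 0.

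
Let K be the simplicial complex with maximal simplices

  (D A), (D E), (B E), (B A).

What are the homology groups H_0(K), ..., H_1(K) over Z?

H_0 = Z,  H_1 = Z.

Take the total order A < B < D < E on the vertex set. Then K (dimension 1) consists of the simplices:

  0-simplices (4): A, B, D, E
  1-simplices (4): AB, AD, BE, DE

Hence C_0 ≅ Z^4, C_1 ≅ Z^4.

The boundary map ∂_1: C_1 → C_0 sends each edge [p,q] (with p < q) to q − p. For instance
  ∂DE = E − D.
As a 4×4 matrix over Z this has rank 3, with invariant factors (1,1,1).

Computing H_k = (kernel of ∂_k) / (image of ∂_{k+1}):

  H_0: rank C_0 − rank ∂_1 = 4 − 3 = 1, and the invariant factors of ∂_1 are all 1, so H_0 = Z.
  H_1: rank ker ∂_1 − rank ∂_2 = (4 − 3) − 0 = 1, and there is no ∂_2, so H_1 = Z.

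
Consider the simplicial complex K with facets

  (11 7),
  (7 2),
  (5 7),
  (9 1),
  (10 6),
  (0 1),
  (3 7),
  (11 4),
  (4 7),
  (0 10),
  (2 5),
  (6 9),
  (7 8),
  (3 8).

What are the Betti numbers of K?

Take the total order 0 < 1 < 2 < 3 < 4 < 5 < 6 < 7 < 8 < 9 < 10 < 11 on the vertex set. Then K (dimension 1) consists of the simplices:

  0-simplices (12): [0], [1], [2], [3], [4], [5], [6], [7], [8], [9], [10], [11]
  1-simplices (14): [0,1], [0,10], [1,9], [2,5], [2,7], [3,7], [3,8], [4,7], [4,11], [5,7], [6,9], [6,10], [7,8], [7,11]

Hence C_0 ≅ Z^12, C_1 ≅ Z^14.

The boundary map ∂_1: C_1 → C_0 maps an edge to its endpoints' difference, ∂[p,q] = q − p.
This gives a 12×14 integer matrix of rank 10; reducing to Smith normal form yields diagonal entries (1,1,1,1,1,1,1,1,1,1).

Computing H_k = (kernel of ∂_k) / (image of ∂_{k+1}):

  H_0: rank C_0 − rank ∂_1 = 12 − 10 = 2, and the invariant factors of ∂_1 are all 1, so H_0 = Z^2.
  H_1: rank ker ∂_1 − rank ∂_2 = (14 − 10) − 0 = 4, and there is no ∂_2, so H_1 = Z^4.

Hence the Betti numbers are b_0 = 2, b_1 = 4.

b_0 = 2, b_1 = 4.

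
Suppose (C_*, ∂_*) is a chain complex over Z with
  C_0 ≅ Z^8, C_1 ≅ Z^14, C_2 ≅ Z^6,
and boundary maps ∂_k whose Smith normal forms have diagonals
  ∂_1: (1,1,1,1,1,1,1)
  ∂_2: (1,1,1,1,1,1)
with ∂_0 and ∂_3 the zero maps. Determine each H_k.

H_0 ≅ Z,  H_1 ≅ Z,  H_2 = 0.

H_0: b_0 = 8 − 0 − 7 = 1; torsion from ∂_1 factors > 1: none. So H_0 ≅ Z.
H_1: b_1 = 14 − 7 − 6 = 1; torsion from ∂_2 factors > 1: none. So H_1 ≅ Z.
H_2: b_2 = 6 − 6 − 0 = 0; torsion from ∂_3 factors > 1: none. So H_2 ≅ 0.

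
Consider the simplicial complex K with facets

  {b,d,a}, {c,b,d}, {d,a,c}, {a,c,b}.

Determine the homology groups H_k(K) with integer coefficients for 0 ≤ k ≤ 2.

H_0 ≅ Z,  H_1 = 0,  H_2 ≅ Z.

Order the vertices as a < b < c < d. Listing each simplex with vertices in this order, K has dimension 2 with simplices:

  0-simplices (4): a, b, c, d
  1-simplices (6): ab, ac, ad, bc, bd, cd
  2-simplices (4): abc, abd, acd, bcd

giving chain groups C_0 ≅ Z^4, C_1 ≅ Z^6, C_2 ≅ Z^4.

Boundary ∂_1: C_1 → C_0 is given by ∂[p,q] = [q] − [p].
The resulting 4×6 matrix has rank 3, and its Smith normal form has invariant factors (1,1,1).

Boundary ∂_2: C_2 → C_1 acts by ∂[p,q,r] = [q,r] − [p,r] + [p,q]. For instance
  ∂bcd = cd − bd + bc,
  ∂abd = bd − ad + ab.
The resulting 6×4 matrix has rank 3, and its Smith normal form has invariant factors (1,1,1).

Reading off H_k = ker ∂_k / im ∂_{k+1}:

  H_0: rank C_0 − rank ∂_1 = 4 − 3 = 1, and the invariant factors of ∂_1 are all 1, so H_0 ≅ Z.
  H_1: rank ker ∂_1 − rank ∂_2 = (6 − 3) − 3 = 0, and the invariant factors of ∂_2 are all 1, so H_1 ≅ 0.
  H_2: rank ker ∂_2 − rank ∂_3 = (4 − 3) − 0 = 1, and there is no ∂_3, so H_2 ≅ Z.

As a check, the Euler characteristic is 4 − 6 + 4 = 2, which agrees with 1 − 0 + 1 = 2.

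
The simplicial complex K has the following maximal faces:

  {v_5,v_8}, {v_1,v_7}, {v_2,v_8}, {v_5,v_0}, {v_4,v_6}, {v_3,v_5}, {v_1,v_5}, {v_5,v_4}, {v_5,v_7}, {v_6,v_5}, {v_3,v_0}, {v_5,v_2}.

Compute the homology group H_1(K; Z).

K has 9 vertices, 12 edges.
rank ∂_1 = 8, rank ∂_2 = 0 ⇒ b_1 = 12 − 8 − 0 = 4. So H_1 ≅ Z^4.

H_1 ≅ Z^4.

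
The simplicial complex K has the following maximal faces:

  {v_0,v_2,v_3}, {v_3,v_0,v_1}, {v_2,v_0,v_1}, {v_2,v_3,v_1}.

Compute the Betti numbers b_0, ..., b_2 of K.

Fix the vertex order v_0 < v_1 < v_2 < v_3 and write every simplex with vertices in increasing order. Then dim K = 2 and the simplices of K are:

  0-simplices (4): [v_0], [v_1], [v_2], [v_3]
  1-simplices (6): [v_0,v_1], [v_0,v_2], [v_0,v_3], [v_1,v_2], [v_1,v_3], [v_2,v_3]
  2-simplices (4): [v_0,v_1,v_2], [v_0,v_1,v_3], [v_0,v_2,v_3], [v_1,v_2,v_3]

so the chain groups are C_0 ≅ Z^4, C_1 ≅ Z^6, C_2 ≅ Z^4.

∂_1: C_1 → C_0 is given by ∂[p,q] = [q] − [p].
This gives a 4×6 integer matrix of rank 3; reducing to Smith normal form yields diagonal entries (1,1,1).

The boundary map ∂_2: C_2 → C_1 maps a triangle to the signed sum of its edges. For instance
  ∂[v_0,v_2,v_3] = [v_2,v_3] − [v_0,v_3] + [v_0,v_2],
  ∂[v_0,v_1,v_2] = [v_1,v_2] − [v_0,v_2] + [v_0,v_1].
The 6×4 boundary matrix has rank 3 and Smith normal form diag(1,1,1).

Reading off H_k = ker ∂_k / im ∂_{k+1}:

  H_0: rank C_0 − rank ∂_1 = 4 − 3 = 1, and the invariant factors of ∂_1 are all 1, so H_0 = Z.
  H_1: rank ker ∂_1 − rank ∂_2 = (6 − 3) − 3 = 0, and the invariant factors of ∂_2 are all 1, so H_1 = 0.
  H_2: rank ker ∂_2 − rank ∂_3 = (4 − 3) − 0 = 1, and there is no ∂_3, so H_2 = Z.

As a check, the Euler characteristic is 4 − 6 + 4 = 2, which agrees with 1 − 0 + 1 = 2.
(K is a triangulation of the 2-sphere S^2.)

Hence the Betti numbers are b_0 = 1, b_1 = 0, b_2 = 1.

b_0 = 1, b_1 = 0, b_2 = 1.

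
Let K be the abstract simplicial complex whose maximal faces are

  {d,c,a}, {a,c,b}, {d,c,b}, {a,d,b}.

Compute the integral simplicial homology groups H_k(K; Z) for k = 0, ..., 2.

We work with the vertex ordering a < b < c < d. The simplices of K, each written with vertices in increasing order, are:

  0-simplices (4): a, b, c, d
  1-simplices (6): ab, ac, ad, bc, bd, cd
  2-simplices (4): abc, abd, acd, bcd

so the chain groups are C_0 ≅ Z^4, C_1 ≅ Z^6, C_2 ≅ Z^4.

Boundary ∂_1: C_1 → C_0 maps an edge to its endpoints' difference, ∂[p,q] = q − p.
As a 4×6 matrix over Z this has rank 3, with invariant factors (1,1,1).

∂_2: C_2 → C_1 acts by ∂[p,q,r] = [q,r] − [p,r] + [p,q]. For instance
  ∂abd = bd − ad + ab,
  ∂abc = bc − ac + ab.
As a 6×4 matrix over Z this has rank 3, with invariant factors (1,1,1).

Reading off H_k = ker ∂_k / im ∂_{k+1}:

  H_0: rank C_0 − rank ∂_1 = 4 − 3 = 1, and the invariant factors of ∂_1 are all 1, so H_0 = Z.
  H_1: rank ker ∂_1 − rank ∂_2 = (6 − 3) − 3 = 0, and the invariant factors of ∂_2 are all 1, so H_1 = 0.
  H_2: rank ker ∂_2 − rank ∂_3 = (4 − 3) − 0 = 1, and there is no ∂_3, so H_2 = Z.

As a check, the Euler characteristic is 4 − 6 + 4 = 2, which agrees with 1 − 0 + 1 = 2.

H_0 ≅ Z,  H_1 = 0,  H_2 ≅ Z.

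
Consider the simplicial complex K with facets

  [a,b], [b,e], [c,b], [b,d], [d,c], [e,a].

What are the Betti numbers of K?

b_0 = 1, b_1 = 2.

Fix the vertex order a < b < c < d < e and write every simplex with vertices in increasing order. Then dim K = 1 and the simplices of K are:

  0-simplices (5): a, b, c, d, e
  1-simplices (6): ab, ae, bc, bd, be, cd

Hence C_0 ≅ Z^5, C_1 ≅ Z^6.

The boundary map ∂_1: C_1 → C_0 maps an edge to its endpoints' difference, ∂[p,q] = q − p. For instance
  ∂ae = e − a.
As a 5×6 matrix over Z this has rank 4, with invariant factors (1,1,1,1).

Computing H_k = (kernel of ∂_k) / (image of ∂_{k+1}):

  H_0: rank C_0 − rank ∂_1 = 5 − 4 = 1, and the invariant factors of ∂_1 are all 1, so H_0 = Z.
  H_1: rank ker ∂_1 − rank ∂_2 = (6 − 4) − 0 = 2, and there is no ∂_2, so H_1 = Z^2.

As a check, the Euler characteristic is 5 − 6 = -1, which agrees with 1 − 2 = -1.

Hence the Betti numbers are b_0 = 1, b_1 = 2.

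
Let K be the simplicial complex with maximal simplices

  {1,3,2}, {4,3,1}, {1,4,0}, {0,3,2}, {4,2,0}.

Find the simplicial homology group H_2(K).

H_2 = 0.

Order the vertices as 0 < 1 < 2 < 3 < 4. Listing each simplex with vertices in this order, K has dimension 2 with simplices:

  0-simplices (5): [0], [1], [2], [3], [4]
  1-simplices (10): [0,1], [0,2], [0,3], [0,4], [1,2], [1,3], [1,4], [2,3], [2,4], [3,4]
  2-simplices (5): [0,1,4], [0,2,3], [0,2,4], [1,2,3], [1,3,4]

giving chain groups C_0 ≅ Z^5, C_1 ≅ Z^10, C_2 ≅ Z^5.

The boundary map ∂_1: C_1 → C_0 maps an edge to its endpoints' difference, ∂[p,q] = q − p. For instance
  ∂[0,4] = [4] − [0].
The resulting 5×10 matrix has rank 4, and its Smith normal form has invariant factors (1,1,1,1).

Boundary ∂_2: C_2 → C_1 maps a triangle to the signed sum of its edges. For instance
  ∂[0,2,3] = [2,3] − [0,3] + [0,2],
  ∂[0,2,4] = [2,4] − [0,4] + [0,2].
As a 10×5 matrix over Z this has rank 5, with invariant factors (1,1,1,1,1).

Now H_k = ker ∂_k / im ∂_{k+1}, so:

  H_2: rank ker ∂_2 − rank ∂_3 = (5 − 5) − 0 = 0, and there is no ∂_3, so H_2 = 0.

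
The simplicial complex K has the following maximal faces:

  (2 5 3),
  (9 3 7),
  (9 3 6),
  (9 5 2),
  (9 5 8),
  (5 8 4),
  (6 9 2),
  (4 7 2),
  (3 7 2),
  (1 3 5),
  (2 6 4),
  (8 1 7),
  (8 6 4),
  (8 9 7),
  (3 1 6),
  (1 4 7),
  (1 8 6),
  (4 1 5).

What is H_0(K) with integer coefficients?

H_0 ≅ Z.

Order the vertices as 1 < 2 < 3 < 4 < 5 < 6 < 7 < 8 < 9. Listing each simplex with vertices in this order, K has dimension 2 with simplices:

  0-simplices (9): [1], [2], [3], [4], [5], [6], [7], [8], [9]
  1-simplices (27): (27 of them)
  2-simplices (18): [1,3,5], [1,3,6], [1,4,5], [1,4,7], [1,6,8], [1,7,8], [2,3,5], [2,3,7], [2,4,6], [2,4,7], [2,5,9], [2,6,9], [3,6,9], [3,7,9], [4,5,8], [4,6,8], [5,8,9], [7,8,9]

so the chain groups are C_0 ≅ Z^9, C_1 ≅ Z^27, C_2 ≅ Z^18.

Boundary ∂_1: C_1 → C_0 sends each edge [p,q] (with p < q) to q − p.
The 9×27 boundary matrix has rank 8 and Smith normal form diag(1,1,1,1,1,1,1,1).

Boundary ∂_2: C_2 → C_1 acts by ∂[p,q,r] = [q,r] − [p,r] + [p,q]. For instance
  ∂[1,4,7] = [4,7] − [1,7] + [1,4],
  ∂[3,6,9] = [6,9] − [3,9] + [3,6].
This gives a 27×18 integer matrix of rank 18; reducing to Smith normal form yields diagonal entries (1,1,1,1,1,1,1,1,1,1,1,1,1,1,1,1,1,2).

Now H_k = ker ∂_k / im ∂_{k+1}, so:

  H_0: rank C_0 − rank ∂_1 = 9 − 8 = 1, and the invariant factors of ∂_1 are all 1, so H_0 ≅ Z.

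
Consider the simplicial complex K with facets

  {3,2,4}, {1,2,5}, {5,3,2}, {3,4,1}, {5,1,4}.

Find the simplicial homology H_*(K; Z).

H_0 ≅ Z,  H_1 ≅ Z,  H_2 = 0.

Fix the vertex order 1 < 2 < 3 < 4 < 5 and write every simplex with vertices in increasing order. Then dim K = 2 and the simplices of K are:

  0-simplices (5): [1], [2], [3], [4], [5]
  1-simplices (10): [1,2], [1,3], [1,4], [1,5], [2,3], [2,4], [2,5], [3,4], [3,5], [4,5]
  2-simplices (5): [1,2,5], [1,3,4], [1,4,5], [2,3,4], [2,3,5]

so the chain groups are C_0 ≅ Z^5, C_1 ≅ Z^10, C_2 ≅ Z^5.

Boundary ∂_1: C_1 → C_0 maps an edge to its endpoints' difference, ∂[p,q] = q − p. For instance
  ∂[1,5] = [5] − [1].
The resulting 5×10 matrix has rank 4, and its Smith normal form has invariant factors (1,1,1,1).

Boundary ∂_2: C_2 → C_1 maps a triangle to the signed sum of its edges. For instance
  ∂[2,3,5] = [3,5] − [2,5] + [2,3],
  ∂[2,3,4] = [3,4] − [2,4] + [2,3].
This gives a 10×5 integer matrix of rank 5; reducing to Smith normal form yields diagonal entries (1,1,1,1,1).

Computing H_k = (kernel of ∂_k) / (image of ∂_{k+1}):

  H_0: rank C_0 − rank ∂_1 = 5 − 4 = 1, and the invariant factors of ∂_1 are all 1, so H_0 = Z.
  H_1: rank ker ∂_1 − rank ∂_2 = (10 − 4) − 5 = 1, and the invariant factors of ∂_2 are all 1, so H_1 = Z.
  H_2: rank ker ∂_2 − rank ∂_3 = (5 − 5) − 0 = 0, and there is no ∂_3, so H_2 = 0.

As a check, the Euler characteristic is 5 − 10 + 5 = 0, which agrees with 1 − 1 + 0 = 0.
(K is a triangulation of the Möbius band.)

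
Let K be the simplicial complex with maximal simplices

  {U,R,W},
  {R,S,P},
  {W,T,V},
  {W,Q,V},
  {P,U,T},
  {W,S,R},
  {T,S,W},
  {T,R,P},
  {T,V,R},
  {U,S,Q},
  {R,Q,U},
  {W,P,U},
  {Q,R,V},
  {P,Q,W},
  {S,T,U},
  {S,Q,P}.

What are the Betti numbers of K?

b_0 = 1, b_1 = 2, b_2 = 1.

Fix the vertex order P < Q < R < S < T < U < V < W and write every simplex with vertices in increasing order. Then dim K = 2 and the simplices of K are:

  0-simplices (8): P, Q, R, S, T, U, V, W
  1-simplices (24): PQ, PR, PS, PT, PU, PW, QR, QS, QU, QV, QW, RS, RT, RU, RV, RW, ST, SU, SW, TU, TV, TW, UW, VW
  2-simplices (16): PQS, PQW, PRS, PRT, PTU, PUW, QRU, QRV, QSU, QVW, RSW, RTV, RUW, STU, STW, TVW

so the chain groups are C_0 ≅ Z^8, C_1 ≅ Z^24, C_2 ≅ Z^16.

Boundary ∂_1: C_1 → C_0 sends each edge [p,q] (with p < q) to q − p. For instance
  ∂SW = W − S.
The 8×24 boundary matrix has rank 7 and Smith normal form diag(1,1,1,1,1,1,1).

Boundary ∂_2: C_2 → C_1 maps a triangle to the signed sum of its edges. For instance
  ∂PRT = RT − PT + PR,
  ∂RUW = UW − RW + RU.
The resulting 24×16 matrix has rank 15, and its Smith normal form has invariant factors (1,1,1,1,1,1,1,1,1,1,1,1,1,1,1).

Now H_k = ker ∂_k / im ∂_{k+1}, so:

  H_0: rank C_0 − rank ∂_1 = 8 − 7 = 1, and the invariant factors of ∂_1 are all 1, so H_0 ≅ Z.
  H_1: rank ker ∂_1 − rank ∂_2 = (24 − 7) − 15 = 2, and the invariant factors of ∂_2 are all 1, so H_1 ≅ Z^2.
  H_2: rank ker ∂_2 − rank ∂_3 = (16 − 15) − 0 = 1, and there is no ∂_3, so H_2 ≅ Z.

As a check, the Euler characteristic is 8 − 24 + 16 = 0, which agrees with 1 − 2 + 1 = 0.

Hence the Betti numbers are b_0 = 1, b_1 = 2, b_2 = 1.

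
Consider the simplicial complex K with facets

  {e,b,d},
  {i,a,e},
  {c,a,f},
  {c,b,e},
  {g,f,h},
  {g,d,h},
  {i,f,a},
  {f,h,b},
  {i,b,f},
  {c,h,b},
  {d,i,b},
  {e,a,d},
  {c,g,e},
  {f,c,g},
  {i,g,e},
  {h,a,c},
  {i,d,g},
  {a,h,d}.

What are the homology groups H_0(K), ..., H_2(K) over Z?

We work with the vertex ordering a < b < c < d < e < f < g < h < i. The simplices of K, each written with vertices in increasing order, are:

  0-simplices (9): a, b, c, d, e, f, g, h, i
  1-simplices (27): ac, ad, ae, af, ah, ai, bc, bd, be, bf, bh, bi, ce, cf, cg, ch, de, dg, dh, di, eg, ei, fg, fh, fi, gh, gi
  2-simplices (18): acf, ach, ade, adh, aei, afi, bce, bch, bde, bdi, bfh, bfi, ceg, cfg, dgh, dgi, egi, fgh

Hence C_0 ≅ Z^9, C_1 ≅ Z^27, C_2 ≅ Z^18.

The boundary map ∂_1: C_1 → C_0 maps an edge to its endpoints' difference, ∂[p,q] = q − p.
The 9×27 boundary matrix has rank 8 and Smith normal form diag(1,1,1,1,1,1,1,1).

The boundary map ∂_2: C_2 → C_1 maps a triangle to the signed sum of its edges. For instance
  ∂bfh = fh − bh + bf,
  ∂dgi = gi − di + dg.
As a 27×18 matrix over Z this has rank 18, with invariant factors (1,1,1,1,1,1,1,1,1,1,1,1,1,1,1,1,1,2).

Now H_k = ker ∂_k / im ∂_{k+1}, so:

  H_0: rank C_0 − rank ∂_1 = 9 − 8 = 1, and the invariant factors of ∂_1 are all 1, so H_0 = Z.
  H_1: rank ker ∂_1 − rank ∂_2 = (27 − 8) − 18 = 1, and ∂_2 has invariant factor 2 > 1, so H_1 = Z ⊕ Z/2Z.
  H_2: rank ker ∂_2 − rank ∂_3 = (18 − 18) − 0 = 0, and there is no ∂_3, so H_2 = 0.

(K is a triangulation of the Klein bottle.)

H_0 ≅ Z,  H_1 ≅ Z ⊕ Z/2Z,  H_2 = 0.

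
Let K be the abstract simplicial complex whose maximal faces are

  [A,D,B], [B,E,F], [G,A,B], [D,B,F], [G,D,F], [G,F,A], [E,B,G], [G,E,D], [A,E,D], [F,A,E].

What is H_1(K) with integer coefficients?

Order the vertices as A < B < D < E < F < G. Listing each simplex with vertices in this order, K has dimension 2 with simplices:

  0-simplices (6): A, B, D, E, F, G
  1-simplices (15): AB, AD, AE, AF, AG, BD, BE, BF, BG, DE, DF, DG, EF, EG, FG
  2-simplices (10): ABD, ABG, ADE, AEF, AFG, BDF, BEF, BEG, DEG, DFG

Hence C_0 ≅ Z^6, C_1 ≅ Z^15, C_2 ≅ Z^10.

Boundary ∂_1: C_1 → C_0 sends each edge [p,q] (with p < q) to q − p. For instance
  ∂BF = F − B.
The resulting 6×15 matrix has rank 5, and its Smith normal form has invariant factors (1,1,1,1,1).

∂_2: C_2 → C_1 sends each 2-simplex [p,q,r] to [q,r] − [p,r] + [p,q]. For instance
  ∂BEF = EF − BF + BE,
  ∂AFG = FG − AG + AF.
The 15×10 boundary matrix has rank 10 and Smith normal form diag(1,1,1,1,1,1,1,1,1,2).

Reading off H_k = ker ∂_k / im ∂_{k+1}:

  H_1: rank ker ∂_1 − rank ∂_2 = (15 − 5) − 10 = 0, and ∂_2 has invariant factor 2 > 1, so H_1 = Z/2Z.

H_1 = Z/2Z.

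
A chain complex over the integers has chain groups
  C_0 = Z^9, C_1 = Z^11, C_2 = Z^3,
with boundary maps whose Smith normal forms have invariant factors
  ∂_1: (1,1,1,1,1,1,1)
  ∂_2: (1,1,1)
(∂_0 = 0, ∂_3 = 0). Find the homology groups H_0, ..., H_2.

H_0 = Z^2,  H_1 = Z,  H_2 = 0.

H_0: b_0 = 9 − 0 − 7 = 2; torsion from ∂_1 factors > 1: none. So H_0 = Z^2.
H_1: b_1 = 11 − 7 − 3 = 1; torsion from ∂_2 factors > 1: none. So H_1 = Z.
H_2: b_2 = 3 − 3 − 0 = 0; torsion from ∂_3 factors > 1: none. So H_2 = 0.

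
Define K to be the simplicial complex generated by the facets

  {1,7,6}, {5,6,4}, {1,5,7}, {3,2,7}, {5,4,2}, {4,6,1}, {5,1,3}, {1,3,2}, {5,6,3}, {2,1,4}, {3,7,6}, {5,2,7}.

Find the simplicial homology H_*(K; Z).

Order the vertices as 1 < 2 < 3 < 4 < 5 < 6 < 7. Listing each simplex with vertices in this order, K has dimension 2 with simplices:

  0-simplices (7): [1], [2], [3], [4], [5], [6], [7]
  1-simplices (18): [1,2], [1,3], [1,4], [1,5], [1,6], [1,7], [2,3], [2,4], [2,5], [2,7], [3,5], [3,6], [3,7], [4,5], [4,6], [5,6], [5,7], [6,7]
  2-simplices (12): [1,2,3], [1,2,4], [1,3,5], [1,4,6], [1,5,7], [1,6,7], [2,3,7], [2,4,5], [2,5,7], [3,5,6], [3,6,7], [4,5,6]

Hence C_0 ≅ Z^7, C_1 ≅ Z^18, C_2 ≅ Z^12.

∂_1: C_1 → C_0 maps an edge to its endpoints' difference, ∂[p,q] = q − p. For instance
  ∂[2,7] = [7] − [2].
The 7×18 boundary matrix has rank 6 and Smith normal form diag(1,1,1,1,1,1).

The boundary map ∂_2: C_2 → C_1 sends each 2-simplex [p,q,r] to [q,r] − [p,r] + [p,q]. For instance
  ∂[1,6,7] = [6,7] − [1,7] + [1,6],
  ∂[1,5,7] = [5,7] − [1,7] + [1,5].
The 18×12 boundary matrix has rank 12 and Smith normal form diag(1,1,1,1,1,1,1,1,1,1,1,2).

Reading off H_k = ker ∂_k / im ∂_{k+1}:

  H_0: rank C_0 − rank ∂_1 = 7 − 6 = 1, and the invariant factors of ∂_1 are all 1, so H_0 ≅ Z.
  H_1: rank ker ∂_1 − rank ∂_2 = (18 − 6) − 12 = 0, and ∂_2 has invariant factor 2 > 1, so H_1 ≅ Z_2.
  H_2: rank ker ∂_2 − rank ∂_3 = (12 − 12) − 0 = 0, and there is no ∂_3, so H_2 ≅ 0.

As a check, the Euler characteristic is 7 − 18 + 12 = 1, which agrees with 1 − 0 + 0 = 1.

H_0 = Z,  H_1 = Z_2,  H_2 = 0.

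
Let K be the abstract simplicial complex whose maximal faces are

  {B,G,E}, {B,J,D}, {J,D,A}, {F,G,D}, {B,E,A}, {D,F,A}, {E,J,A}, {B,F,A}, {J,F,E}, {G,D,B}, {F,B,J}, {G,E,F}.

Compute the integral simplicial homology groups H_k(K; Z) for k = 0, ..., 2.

H_0 ≅ Z,  H_1 ≅ Z/2,  H_2 = 0.

K has 7 vertices, 18 edges, 12 triangles.
rank ∂_0 = 0, rank ∂_1 = 6 ⇒ b_0 = 7 − 0 − 6 = 1; all invariant factors of ∂_1 are 1 so no torsion. So H_0 = Z.
rank ∂_1 = 6, rank ∂_2 = 12 ⇒ b_1 = 18 − 6 − 12 = 0; ∂_2 has invariant factor(s) [2] giving torsion. So H_1 = Z/2.
rank ∂_2 = 12, rank ∂_3 = 0 ⇒ b_2 = 12 − 12 − 0 = 0. So H_2 = 0.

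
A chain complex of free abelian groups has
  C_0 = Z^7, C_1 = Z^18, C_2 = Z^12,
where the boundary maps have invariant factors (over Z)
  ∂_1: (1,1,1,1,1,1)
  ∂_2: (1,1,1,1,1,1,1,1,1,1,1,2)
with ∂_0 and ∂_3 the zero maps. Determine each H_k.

H_0 ≅ Z,  H_1 ≅ Z/2,  H_2 = 0.

H_0: b_0 = 7 − 0 − 6 = 1; torsion from ∂_1 factors > 1: none. So H_0 ≅ Z.
H_1: b_1 = 18 − 6 − 12 = 0; torsion from ∂_2 factors > 1: [2]. So H_1 ≅ Z/2.
H_2: b_2 = 12 − 12 − 0 = 0; torsion from ∂_3 factors > 1: none. So H_2 ≅ 0.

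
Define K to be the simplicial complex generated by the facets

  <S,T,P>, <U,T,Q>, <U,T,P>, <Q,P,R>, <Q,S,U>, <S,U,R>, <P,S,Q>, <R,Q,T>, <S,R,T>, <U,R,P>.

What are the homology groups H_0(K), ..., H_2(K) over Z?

We work with the vertex ordering P < Q < R < S < T < U. The simplices of K, each written with vertices in increasing order, are:

  0-simplices (6): P, Q, R, S, T, U
  1-simplices (15): PQ, PR, PS, PT, PU, QR, QS, QT, QU, RS, RT, RU, ST, SU, TU
  2-simplices (10): PQR, PQS, PRU, PST, PTU, QRT, QSU, QTU, RST, RSU

so the chain groups are C_0 ≅ Z^6, C_1 ≅ Z^15, C_2 ≅ Z^10.

Boundary ∂_1: C_1 → C_0 is given by ∂[p,q] = [q] − [p]. For instance
  ∂QR = R − Q.
As a 6×15 matrix over Z this has rank 5, with invariant factors (1,1,1,1,1).

Boundary ∂_2: C_2 → C_1 maps a triangle to the signed sum of its edges. For instance
  ∂PST = ST − PT + PS,
  ∂QTU = TU − QU + QT.
As a 15×10 matrix over Z this has rank 10, with invariant factors (1,1,1,1,1,1,1,1,1,2).

From H_k ≅ ker(∂_k) / im(∂_{k+1}) we obtain:

  H_0: rank C_0 − rank ∂_1 = 6 − 5 = 1, and the invariant factors of ∂_1 are all 1, so H_0 = Z.
  H_1: rank ker ∂_1 − rank ∂_2 = (15 − 5) − 10 = 0, and ∂_2 has invariant factor 2 > 1, so H_1 = Z_2.
  H_2: rank ker ∂_2 − rank ∂_3 = (10 − 10) − 0 = 0, and there is no ∂_3, so H_2 = 0.

H_0 ≅ Z,  H_1 ≅ Z_2,  H_2 = 0.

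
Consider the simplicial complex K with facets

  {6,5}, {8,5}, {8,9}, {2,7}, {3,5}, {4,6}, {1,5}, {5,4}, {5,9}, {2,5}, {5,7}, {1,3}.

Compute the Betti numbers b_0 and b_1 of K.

K has 9 vertices, 12 edges.
rank ∂_0 = 0, rank ∂_1 = 8 ⇒ b_0 = 9 − 0 − 8 = 1; all invariant factors of ∂_1 are 1 so no torsion. So H_0 ≅ Z.
rank ∂_1 = 8, rank ∂_2 = 0 ⇒ b_1 = 12 − 8 − 0 = 4. So H_1 ≅ Z^4.

b_0 = 1, b_1 = 4.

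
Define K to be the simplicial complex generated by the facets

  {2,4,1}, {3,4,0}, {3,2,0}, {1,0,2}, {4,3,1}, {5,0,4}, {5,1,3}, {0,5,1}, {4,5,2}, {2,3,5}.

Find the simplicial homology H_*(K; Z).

Order the vertices as 0 < 1 < 2 < 3 < 4 < 5. Listing each simplex with vertices in this order, K has dimension 2 with simplices:

  0-simplices (6): [0], [1], [2], [3], [4], [5]
  1-simplices (15): [0,1], [0,2], [0,3], [0,4], [0,5], [1,2], [1,3], [1,4], [1,5], [2,3], [2,4], [2,5], [3,4], [3,5], [4,5]
  2-simplices (10): [0,1,2], [0,1,5], [0,2,3], [0,3,4], [0,4,5], [1,2,4], [1,3,4], [1,3,5], [2,3,5], [2,4,5]

giving chain groups C_0 ≅ Z^6, C_1 ≅ Z^15, C_2 ≅ Z^10.

The boundary map ∂_1: C_1 → C_0 sends each edge [p,q] (with p < q) to q − p. For instance
  ∂[0,2] = [2] − [0].
As a 6×15 matrix over Z this has rank 5, with invariant factors (1,1,1,1,1).

Boundary ∂_2: C_2 → C_1 maps a triangle to the signed sum of its edges. For instance
  ∂[1,2,4] = [2,4] − [1,4] + [1,2],
  ∂[0,3,4] = [3,4] − [0,4] + [0,3].
This gives a 15×10 integer matrix of rank 10; reducing to Smith normal form yields diagonal entries (1,1,1,1,1,1,1,1,1,2).

Now H_k = ker ∂_k / im ∂_{k+1}, so:

  H_0: rank C_0 − rank ∂_1 = 6 − 5 = 1, and the invariant factors of ∂_1 are all 1, so H_0 = Z.
  H_1: rank ker ∂_1 − rank ∂_2 = (15 − 5) − 10 = 0, and ∂_2 has invariant factor 2 > 1, so H_1 = Z/2Z.
  H_2: rank ker ∂_2 − rank ∂_3 = (10 − 10) − 0 = 0, and there is no ∂_3, so H_2 = 0.

H_0 = Z,  H_1 = Z/2Z,  H_2 = 0.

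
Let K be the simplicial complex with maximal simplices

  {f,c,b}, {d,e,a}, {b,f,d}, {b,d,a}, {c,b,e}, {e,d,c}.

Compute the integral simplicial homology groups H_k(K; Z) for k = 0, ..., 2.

Order the vertices as a < b < c < d < e < f. Listing each simplex with vertices in this order, K has dimension 2 with simplices:

  0-simplices (6): a, b, c, d, e, f
  1-simplices (12): ab, ad, ae, bc, bd, be, bf, cd, ce, cf, de, df
  2-simplices (6): abd, ade, bce, bcf, bdf, cde

so the chain groups are C_0 ≅ Z^6, C_1 ≅ Z^12, C_2 ≅ Z^6.

The boundary map ∂_1: C_1 → C_0 is given by ∂[p,q] = [q] − [p].
As a 6×12 matrix over Z this has rank 5, with invariant factors (1,1,1,1,1).

∂_2: C_2 → C_1 maps a triangle to the signed sum of its edges. For instance
  ∂ade = de − ae + ad,
  ∂bce = ce − be + bc.
This gives a 12×6 integer matrix of rank 6; reducing to Smith normal form yields diagonal entries (1,1,1,1,1,1).

From H_k ≅ ker(∂_k) / im(∂_{k+1}) we obtain:

  H_0: rank C_0 − rank ∂_1 = 6 − 5 = 1, and the invariant factors of ∂_1 are all 1, so H_0 ≅ Z.
  H_1: rank ker ∂_1 − rank ∂_2 = (12 − 5) − 6 = 1, and the invariant factors of ∂_2 are all 1, so H_1 ≅ Z.
  H_2: rank ker ∂_2 − rank ∂_3 = (6 − 6) − 0 = 0, and there is no ∂_3, so H_2 ≅ 0.

H_0 ≅ Z,  H_1 ≅ Z,  H_2 = 0.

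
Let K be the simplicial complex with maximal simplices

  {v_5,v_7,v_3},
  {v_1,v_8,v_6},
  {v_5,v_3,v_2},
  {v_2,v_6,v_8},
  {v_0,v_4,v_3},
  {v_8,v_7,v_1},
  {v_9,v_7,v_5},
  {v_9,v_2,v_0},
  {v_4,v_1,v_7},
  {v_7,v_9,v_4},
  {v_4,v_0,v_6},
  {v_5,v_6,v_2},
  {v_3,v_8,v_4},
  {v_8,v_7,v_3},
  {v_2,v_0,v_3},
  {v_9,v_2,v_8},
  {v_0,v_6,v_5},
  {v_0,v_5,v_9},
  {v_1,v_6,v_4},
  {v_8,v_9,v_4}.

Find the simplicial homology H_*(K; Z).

K has 10 vertices, 30 edges, 20 triangles.
rank ∂_0 = 0, rank ∂_1 = 9 ⇒ b_0 = 10 − 0 − 9 = 1; all invariant factors of ∂_1 are 1 so no torsion. So H_0 ≅ Z.
rank ∂_1 = 9, rank ∂_2 = 20 ⇒ b_1 = 30 − 9 − 20 = 1; ∂_2 has invariant factor(s) [2] giving torsion. So H_1 ≅ Z ⊕ Z/2Z.
rank ∂_2 = 20, rank ∂_3 = 0 ⇒ b_2 = 20 − 20 − 0 = 0. So H_2 ≅ 0.

H_0 ≅ Z,  H_1 ≅ Z ⊕ Z/2Z,  H_2 = 0.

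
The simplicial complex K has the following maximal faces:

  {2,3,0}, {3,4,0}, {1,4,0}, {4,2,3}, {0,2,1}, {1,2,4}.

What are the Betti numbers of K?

b_0 = 1, b_1 = 0, b_2 = 1.

Order the vertices as 0 < 1 < 2 < 3 < 4. Listing each simplex with vertices in this order, K has dimension 2 with simplices:

  0-simplices (5): [0], [1], [2], [3], [4]
  1-simplices (9): [0,1], [0,2], [0,3], [0,4], [1,2], [1,4], [2,3], [2,4], [3,4]
  2-simplices (6): [0,1,2], [0,1,4], [0,2,3], [0,3,4], [1,2,4], [2,3,4]

so the chain groups are C_0 ≅ Z^5, C_1 ≅ Z^9, C_2 ≅ Z^6.

The boundary map ∂_1: C_1 → C_0 maps an edge to its endpoints' difference, ∂[p,q] = q − p. For instance
  ∂[2,4] = [4] − [2].
This gives a 5×9 integer matrix of rank 4; reducing to Smith normal form yields diagonal entries (1,1,1,1).

∂_2: C_2 → C_1 acts by ∂[p,q,r] = [q,r] − [p,r] + [p,q]. For instance
  ∂[1,2,4] = [2,4] − [1,4] + [1,2],
  ∂[0,1,2] = [1,2] − [0,2] + [0,1].
As a 9×6 matrix over Z this has rank 5, with invariant factors (1,1,1,1,1).

Reading off H_k = ker ∂_k / im ∂_{k+1}:

  H_0: rank C_0 − rank ∂_1 = 5 − 4 = 1, and the invariant factors of ∂_1 are all 1, so H_0 = Z.
  H_1: rank ker ∂_1 − rank ∂_2 = (9 − 4) − 5 = 0, and the invariant factors of ∂_2 are all 1, so H_1 = 0.
  H_2: rank ker ∂_2 − rank ∂_3 = (6 − 5) − 0 = 1, and there is no ∂_3, so H_2 = Z.

(K is a triangulation of the 2-sphere S^2.)

Hence the Betti numbers are b_0 = 1, b_1 = 0, b_2 = 1.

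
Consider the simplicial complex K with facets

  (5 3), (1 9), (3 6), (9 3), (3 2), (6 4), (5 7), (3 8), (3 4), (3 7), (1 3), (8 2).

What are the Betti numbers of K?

We work with the vertex ordering 1 < 2 < 3 < 4 < 5 < 6 < 7 < 8 < 9. The simplices of K, each written with vertices in increasing order, are:

  0-simplices (9): [1], [2], [3], [4], [5], [6], [7], [8], [9]
  1-simplices (12): [1,3], [1,9], [2,3], [2,8], [3,4], [3,5], [3,6], [3,7], [3,8], [3,9], [4,6], [5,7]

so the chain groups are C_0 ≅ Z^9, C_1 ≅ Z^12.

∂_1: C_1 → C_0 maps an edge to its endpoints' difference, ∂[p,q] = q − p. For instance
  ∂[2,8] = [8] − [2].
The resulting 9×12 matrix has rank 8, and its Smith normal form has invariant factors (1,1,1,1,1,1,1,1).

Computing H_k = (kernel of ∂_k) / (image of ∂_{k+1}):

  H_0: rank C_0 − rank ∂_1 = 9 − 8 = 1, and the invariant factors of ∂_1 are all 1, so H_0 = Z.
  H_1: rank ker ∂_1 − rank ∂_2 = (12 − 8) − 0 = 4, and there is no ∂_2, so H_1 = Z^4.

Hence the Betti numbers are b_0 = 1, b_1 = 4.

b_0 = 1, b_1 = 4.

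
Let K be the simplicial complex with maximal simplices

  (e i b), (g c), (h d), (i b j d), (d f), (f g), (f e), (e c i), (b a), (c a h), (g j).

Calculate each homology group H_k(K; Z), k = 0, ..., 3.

H_0 ≅ Z,  H_1 ≅ Z^5,  H_2 = 0,  H_3 = 0.

Order the vertices as a < b < c < d < e < f < g < h < i < j. Listing each simplex with vertices in this order, K has dimension 3 with simplices:

  0-simplices (10): a, b, c, d, e, f, g, h, i, j
  1-simplices (20): ab, ac, ah, bd, be, bi, bj, ce, cg, ch, ci, df, dh, di, dj, ef, ei, fg, gj, ij
  2-simplices (7): ach, bdi, bdj, bei, bij, cei, dij
  3-simplices (1): bdij

so the chain groups are C_0 ≅ Z^10, C_1 ≅ Z^20, C_2 ≅ Z^7, C_3 ≅ Z^1.

The boundary map ∂_1: C_1 → C_0 sends each edge [p,q] (with p < q) to q − p.
As a 10×20 matrix over Z this has rank 9, with invariant factors (1,1,1,1,1,1,1,1,1).

The boundary map ∂_2: C_2 → C_1 sends each 2-simplex [p,q,r] to [q,r] − [p,r] + [p,q]. For instance
  ∂bei = ei − bi + be,
  ∂bdi = di − bi + bd.
This gives a 20×7 integer matrix of rank 6; reducing to Smith normal form yields diagonal entries (1,1,1,1,1,1).

The boundary map ∂_3: C_3 → C_2 sends each 3-simplex σ to the alternating sum Σ_i (−1)^i (σ with its i-th vertex removed). For instance
  ∂bdij = dij − bij + bdj − bdi.
As a 7×1 matrix over Z this has rank 1, with invariant factors (1).

Reading off H_k = ker ∂_k / im ∂_{k+1}:

  H_0: rank C_0 − rank ∂_1 = 10 − 9 = 1, and the invariant factors of ∂_1 are all 1, so H_0 = Z.
  H_1: rank ker ∂_1 − rank ∂_2 = (20 − 9) − 6 = 5, and the invariant factors of ∂_2 are all 1, so H_1 = Z^5.
  H_2: rank ker ∂_2 − rank ∂_3 = (7 − 6) − 1 = 0, and the invariant factors of ∂_3 are all 1, so H_2 = 0.
  H_3: rank ker ∂_3 − rank ∂_4 = (1 − 1) − 0 = 0, and there is no ∂_4, so H_3 = 0.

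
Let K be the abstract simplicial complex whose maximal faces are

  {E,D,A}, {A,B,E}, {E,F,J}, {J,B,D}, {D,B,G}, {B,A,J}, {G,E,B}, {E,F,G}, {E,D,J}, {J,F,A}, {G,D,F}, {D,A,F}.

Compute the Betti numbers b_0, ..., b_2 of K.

Take the total order A < B < D < E < F < G < J on the vertex set. Then K (dimension 2) consists of the simplices:

  0-simplices (7): A, B, D, E, F, G, J
  1-simplices (18): AB, AD, AE, AF, AJ, BD, BE, BG, BJ, DE, DF, DG, DJ, EF, EG, EJ, FG, FJ
  2-simplices (12): ABE, ABJ, ADE, ADF, AFJ, BDG, BDJ, BEG, DEJ, DFG, EFG, EFJ

giving chain groups C_0 ≅ Z^7, C_1 ≅ Z^18, C_2 ≅ Z^12.

The boundary map ∂_1: C_1 → C_0 is given by ∂[p,q] = [q] − [p]. For instance
  ∂AJ = J − A.
The 7×18 boundary matrix has rank 6 and Smith normal form diag(1,1,1,1,1,1).

∂_2: C_2 → C_1 maps a triangle to the signed sum of its edges. For instance
  ∂AFJ = FJ − AJ + AF,
  ∂EFG = FG − EG + EF.
This gives a 18×12 integer matrix of rank 12; reducing to Smith normal form yields diagonal entries (1,1,1,1,1,1,1,1,1,1,1,2).

Reading off H_k = ker ∂_k / im ∂_{k+1}:

  H_0: rank C_0 − rank ∂_1 = 7 − 6 = 1, and the invariant factors of ∂_1 are all 1, so H_0 = Z.
  H_1: rank ker ∂_1 − rank ∂_2 = (18 − 6) − 12 = 0, and ∂_2 has invariant factor 2 > 1, so H_1 = Z/2.
  H_2: rank ker ∂_2 − rank ∂_3 = (12 − 12) − 0 = 0, and there is no ∂_3, so H_2 = 0.

(K is a triangulation of the real projective plane RP^2.)

Hence the Betti numbers are b_0 = 1, b_1 = 0, b_2 = 0.

b_0 = 1, b_1 = 0, b_2 = 0.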